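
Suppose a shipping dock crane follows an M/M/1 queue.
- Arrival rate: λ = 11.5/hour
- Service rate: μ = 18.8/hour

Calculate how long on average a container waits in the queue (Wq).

First, compute utilization: ρ = λ/μ = 11.5/18.8 = 0.6117
For M/M/1: Wq = λ/(μ(μ-λ))
Wq = 11.5/(18.8 × (18.8-11.5))
Wq = 11.5/(18.8 × 7.30)
Wq = 0.08379 hours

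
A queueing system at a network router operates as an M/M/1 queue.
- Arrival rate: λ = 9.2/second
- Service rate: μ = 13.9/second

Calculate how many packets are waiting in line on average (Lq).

ρ = λ/μ = 9.2/13.9 = 0.6619
For M/M/1: Lq = λ²/(μ(μ-λ))
Lq = 84.64/(13.9 × 4.70)
Lq = 1.2956 packets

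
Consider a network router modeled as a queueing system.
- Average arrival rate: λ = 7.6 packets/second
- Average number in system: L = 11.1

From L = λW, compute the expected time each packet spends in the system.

Little's Law: L = λW, so W = L/λ
W = 11.1/7.6 = 1.4605 seconds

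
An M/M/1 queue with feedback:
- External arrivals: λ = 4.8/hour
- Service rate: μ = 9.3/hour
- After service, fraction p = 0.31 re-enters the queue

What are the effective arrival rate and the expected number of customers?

Effective arrival rate: λ_eff = λ/(1-p) = 4.8/(1-0.31) = 4.8/0.69 = 6.95652
ρ = λ_eff/μ = 6.95652/9.3 = 0.748013
L = ρ/(1-ρ) = 0.748013/(1-0.748013) = 2.9685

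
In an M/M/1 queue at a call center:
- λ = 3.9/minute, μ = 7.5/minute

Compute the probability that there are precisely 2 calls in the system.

ρ = λ/μ = 3.9/7.5 = 0.5200
P(n) = (1-ρ)ρⁿ
P(2) = (1-0.5200) × 0.5200^2
P(2) = 0.4800 × 0.2704
P(2) = 0.1298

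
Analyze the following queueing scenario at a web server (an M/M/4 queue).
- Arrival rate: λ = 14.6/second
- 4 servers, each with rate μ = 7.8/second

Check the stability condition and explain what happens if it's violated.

Stability requires ρ = λ/(cμ) < 1
ρ = 14.6/(4 × 7.8) = 14.6/31.20 = 0.4679
Since 0.4679 < 1, the system is STABLE.
The servers are busy 46.79% of the time.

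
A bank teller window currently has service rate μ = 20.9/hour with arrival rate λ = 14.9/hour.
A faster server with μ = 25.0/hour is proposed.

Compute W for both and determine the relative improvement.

System 1: ρ₁ = 14.9/20.9 = 0.7129, W₁ = 1/(20.9-14.9) = 0.166667
System 2: ρ₂ = 14.9/25.0 = 0.5960, W₂ = 1/(25.0-14.9) = 0.0990099
Improvement: (W₁-W₂)/W₁ = (0.166667-0.0990099)/0.166667 = 40.59%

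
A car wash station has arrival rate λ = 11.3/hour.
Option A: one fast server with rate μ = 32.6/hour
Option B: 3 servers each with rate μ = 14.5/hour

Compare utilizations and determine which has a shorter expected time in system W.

Option A: single server μ = 32.6 (M/M/1)
  ρ_A = 11.3/32.6 = 0.3466
  W_A = 1/(μ-λ) = 1/(32.6-11.3) = 1/21.30 = 0.04695

Option B: 3 servers μ = 14.5 (M/M/3)
  ρ_B = λ/(cμ) = 11.3/(3×14.5) = 0.2598
  Offered load a = λ/μ = cρ = 11.3/14.5 = 0.7793
  P₀ = [ Σₙ₌₀^2 aⁿ/n! + a^3/(3!(1-ρ)) ]⁻¹
  Σ = a^0/0! + a^1/1! + a^2/2! = 1.0000 + 0.7793 + 0.3037 = 2.0830
  a^3/(3!(1-ρ)) = 0.4733/(6 × 0.7402) = 0.1066
  P₀ = 1/(2.0830 + 0.1066) = 0.4567
  Lq = P₀·a^3·ρ / (3!(1-ρ)²) = 0.4567 × 0.4733 × 0.2598 / (6 × 0.5479) = 0.01708
  Wq_B = Lq/λ = 0.0170798/11.3 = 0.001511
  W_B = Wq_B + 1/μ = 0.001511 + 0.06897 = 0.07048

Since W_A = 0.04695 < W_B = 0.07048, Option A (single fast server) has the shorter time in system.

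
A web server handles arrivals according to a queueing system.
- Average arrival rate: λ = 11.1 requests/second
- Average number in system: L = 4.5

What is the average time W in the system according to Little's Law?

Little's Law: L = λW, so W = L/λ
W = 4.5/11.1 = 0.4054 seconds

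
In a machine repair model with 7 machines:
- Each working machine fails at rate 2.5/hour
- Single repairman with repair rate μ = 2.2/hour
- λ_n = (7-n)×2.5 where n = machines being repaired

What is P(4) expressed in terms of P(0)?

P(4)/P(0) = ∏_{i=0}^{4-1} λ_i/μ_{i+1}
= (7-0)×2.5/2.2 × (7-1)×2.5/2.2 × (7-2)×2.5/2.2 × (7-3)×2.5/2.2
= 1400.7112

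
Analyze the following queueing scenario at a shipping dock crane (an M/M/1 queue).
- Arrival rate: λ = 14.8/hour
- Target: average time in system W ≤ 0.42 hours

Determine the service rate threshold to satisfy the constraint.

For M/M/1: W = 1/(μ-λ)
Need W ≤ 0.42, so 1/(μ-λ) ≤ 0.42
μ - λ ≥ 1/0.42 = 2.3810
μ ≥ 14.8 + 2.3810 = 17.1810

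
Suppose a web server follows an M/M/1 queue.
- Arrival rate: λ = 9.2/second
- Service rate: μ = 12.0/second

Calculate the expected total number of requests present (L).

ρ = λ/μ = 9.2/12.0 = 0.7667
For M/M/1: L = λ/(μ-λ)
L = 9.2/(12.0-9.2) = 9.2/2.80
L = 3.2857 requests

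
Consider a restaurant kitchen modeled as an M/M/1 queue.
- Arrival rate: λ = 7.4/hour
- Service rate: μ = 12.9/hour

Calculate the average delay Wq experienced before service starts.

First, compute utilization: ρ = λ/μ = 7.4/12.9 = 0.5736
For M/M/1: Wq = λ/(μ(μ-λ))
Wq = 7.4/(12.9 × (12.9-7.4))
Wq = 7.4/(12.9 × 5.50)
Wq = 0.1043 hours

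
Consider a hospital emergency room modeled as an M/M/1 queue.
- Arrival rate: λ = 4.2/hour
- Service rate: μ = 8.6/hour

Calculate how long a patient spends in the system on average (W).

First, compute utilization: ρ = λ/μ = 4.2/8.6 = 0.4884
For M/M/1: W = 1/(μ-λ)
W = 1/(8.6-4.2) = 1/4.40
W = 0.2273 hours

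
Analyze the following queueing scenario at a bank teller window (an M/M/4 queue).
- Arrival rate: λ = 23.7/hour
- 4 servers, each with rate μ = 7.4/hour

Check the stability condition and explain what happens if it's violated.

Stability requires ρ = λ/(cμ) < 1
ρ = 23.7/(4 × 7.4) = 23.7/29.60 = 0.8007
Since 0.8007 < 1, the system is STABLE.
The servers are busy 80.07% of the time.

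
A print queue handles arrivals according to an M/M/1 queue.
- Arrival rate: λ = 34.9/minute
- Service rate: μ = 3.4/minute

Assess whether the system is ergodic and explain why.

Stability requires ρ = λ/(cμ) < 1
ρ = 34.9/(1 × 3.4) = 34.9/3.40 = 10.2647
Since 10.2647 ≥ 1, the system is UNSTABLE.
Queue grows without bound. Need μ > λ = 34.9.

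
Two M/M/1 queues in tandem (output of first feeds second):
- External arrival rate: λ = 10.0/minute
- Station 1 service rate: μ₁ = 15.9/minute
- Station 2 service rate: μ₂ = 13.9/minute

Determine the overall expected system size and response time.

By Jackson's theorem, each station behaves as independent M/M/1.
Station 1: ρ₁ = 10.0/15.9 = 0.6289, L₁ = ρ₁/(1-ρ₁) = λ/(μ₁-λ) = 10.0/5.90 = 1.6949
Station 2: ρ₂ = 10.0/13.9 = 0.7194, L₂ = ρ₂/(1-ρ₂) = λ/(μ₂-λ) = 10.0/3.90 = 2.5641
Total: L = L₁ + L₂ = 1.6949 + 2.5641 = 4.2590
W = L/λ = 4.2590/10.0 = 0.4259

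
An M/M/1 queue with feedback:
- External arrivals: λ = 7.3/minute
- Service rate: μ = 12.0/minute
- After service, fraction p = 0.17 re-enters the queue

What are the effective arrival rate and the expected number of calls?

Effective arrival rate: λ_eff = λ/(1-p) = 7.3/(1-0.17) = 7.3/0.83 = 8.79518
ρ = λ_eff/μ = 8.79518/12.0 = 0.732932
L = ρ/(1-ρ) = 0.732932/(1-0.732932) = 2.7444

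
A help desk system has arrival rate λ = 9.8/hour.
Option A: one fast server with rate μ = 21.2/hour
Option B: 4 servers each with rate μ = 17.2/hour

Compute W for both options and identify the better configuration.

Option A: single server μ = 21.2 (M/M/1)
  ρ_A = 9.8/21.2 = 0.4623
  W_A = 1/(μ-λ) = 1/(21.2-9.8) = 1/11.40 = 0.08772

Option B: 4 servers μ = 17.2 (M/M/4)
  ρ_B = λ/(cμ) = 9.8/(4×17.2) = 0.1424
  Offered load a = λ/μ = cρ = 9.8/17.2 = 0.5698
  P₀ = [ Σₙ₌₀^3 aⁿ/n! + a^4/(4!(1-ρ)) ]⁻¹
  Σ = a^0/0! + a^1/1! + a^2/2! + a^3/3! = 1.0000 + 0.5698 + 0.1623 + 0.03083 = 1.7629
  a^4/(4!(1-ρ)) = 0.1054/(24 × 0.8576) = 0.005121
  P₀ = 1/(1.7629 + 0.005121) = 0.5656
  Lq = P₀·a^4·ρ / (4!(1-ρ)²) = 0.56560 × 0.10539 × 0.14244 / (24 × 0.73541) = 0.0004811
  Wq_B = Lq/λ = 0.0004811/9.8 = 0.00004909
  W_B = Wq_B + 1/μ = 0.00004909 + 0.05814 = 0.05819

Since W_B = 0.05819 < W_A = 0.08772, Option B (multiple servers) has the shorter time in system.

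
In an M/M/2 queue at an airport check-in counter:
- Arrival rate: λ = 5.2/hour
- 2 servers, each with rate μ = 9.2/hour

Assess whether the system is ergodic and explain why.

Stability requires ρ = λ/(cμ) < 1
ρ = 5.2/(2 × 9.2) = 5.2/18.40 = 0.2826
Since 0.2826 < 1, the system is STABLE.
The servers are busy 28.26% of the time.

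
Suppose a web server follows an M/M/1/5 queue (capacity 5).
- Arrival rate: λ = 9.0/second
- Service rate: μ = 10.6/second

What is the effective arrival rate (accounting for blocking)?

ρ = λ/μ = 9.0/10.6 = 0.84906
P₀ = (1-ρ)/(1-ρ^(K+1)) = (1-0.84906)/(1-0.84906^6) = 0.15094/0.62535 = 0.2414
P_K = P₀×ρ^K = 0.2414 × 0.84906^5 = 0.2414 × 0.4413 = 0.1065
λ_eff = λ(1-P_K) = 9.0 × (1 - 0.1065) = 9.0 × 0.8935 = 8.0415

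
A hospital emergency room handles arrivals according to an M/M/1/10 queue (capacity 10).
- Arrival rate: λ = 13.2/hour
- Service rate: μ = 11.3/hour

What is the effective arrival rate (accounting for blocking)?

ρ = λ/μ = 13.2/11.3 = 1.16814
P₀ = (1-ρ)/(1-ρ^(K+1)) = (1-1.16814)/(1-1.16814^11) = -0.16814/-4.5264 = 0.03715
P_K = P₀×ρ^K = 0.037146 × 1.16814^10 = 0.037146 × 4.7310 = 0.1757
λ_eff = λ(1-P_K) = 13.2 × (1 - 0.17574) = 13.2 × 0.82426 = 10.8802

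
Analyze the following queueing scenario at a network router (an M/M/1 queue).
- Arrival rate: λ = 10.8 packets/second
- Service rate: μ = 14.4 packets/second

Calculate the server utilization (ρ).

Server utilization: ρ = λ/μ
ρ = 10.8/14.4 = 0.7500
The server is busy 75.00% of the time.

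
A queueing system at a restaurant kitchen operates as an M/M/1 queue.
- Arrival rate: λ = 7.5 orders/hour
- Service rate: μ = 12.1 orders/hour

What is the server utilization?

Server utilization: ρ = λ/μ
ρ = 7.5/12.1 = 0.6198
The server is busy 61.98% of the time.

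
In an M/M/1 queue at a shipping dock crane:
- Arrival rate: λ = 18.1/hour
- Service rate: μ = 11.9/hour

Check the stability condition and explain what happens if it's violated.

Stability requires ρ = λ/(cμ) < 1
ρ = 18.1/(1 × 11.9) = 18.1/11.90 = 1.5210
Since 1.5210 ≥ 1, the system is UNSTABLE.
Queue grows without bound. Need μ > λ = 18.1.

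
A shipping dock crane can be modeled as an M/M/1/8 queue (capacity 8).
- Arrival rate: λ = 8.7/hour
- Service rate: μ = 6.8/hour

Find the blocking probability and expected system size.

ρ = λ/μ = 8.7/6.8 = 1.27941
P₀ = (1-ρ)/(1-ρ^(K+1)) = (1-1.27941)/(1-1.27941^9) = -0.27941/-8.1852 = 0.03414
P_K = P₀×ρ^K = 0.03414 × 1.27941^8 = 0.03414 × 7.1792 = 0.2451
Blocking probability P_8 = 0.2451 (24.51%)
L = ρ[1 - (K+1)ρ^K + Kρ^(K+1)] / [(1-ρ)(1-ρ^(K+1))]
L = 1.27941 × (1 - 9×7.17923 + 8×9.18518) / ((1 - 1.27941) × (1 - 9.18518)) = 5.5206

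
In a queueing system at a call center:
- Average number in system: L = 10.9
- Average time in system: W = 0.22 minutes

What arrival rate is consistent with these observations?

Little's Law: L = λW, so λ = L/W
λ = 10.9/0.22 = 49.5455 calls/minute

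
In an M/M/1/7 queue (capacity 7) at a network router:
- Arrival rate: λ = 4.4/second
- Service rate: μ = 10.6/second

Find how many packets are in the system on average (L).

ρ = λ/μ = 4.4/10.6 = 0.4151
P₀ = (1-ρ)/(1-ρ^(K+1)) = (1-0.4151)/(1-0.4151^8) = 0.5849/0.9991 = 0.5854
P_K = P₀×ρ^K = 0.5854 × 0.4151^7 = 0.5854 × 0.002124 = 0.001243
L = ρ[1 - (K+1)ρ^K + Kρ^(K+1)] / [(1-ρ)(1-ρ^(K+1))]
L = 0.4151 × (1 - 8×0.002124 + 7×0.0008815) / ((1 - 0.4151) × (1 - 0.0008815)) = 0.7026 packets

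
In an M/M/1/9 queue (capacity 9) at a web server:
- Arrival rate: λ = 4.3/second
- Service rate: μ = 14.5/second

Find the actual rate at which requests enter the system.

ρ = λ/μ = 4.3/14.5 = 0.29655
P₀ = (1-ρ)/(1-ρ^(K+1)) = (1-0.29655)/(1-0.29655^10) = 0.7035/1.0000 = 0.7035
P_K = P₀×ρ^K = 0.7035 × 0.29655^9 = 0.7035 × 0.00001774 = 0.00001248
λ_eff = λ(1-P_K) = 4.3 × (1 - 0.00001248) = 4.3 × 0.999988 = 4.2999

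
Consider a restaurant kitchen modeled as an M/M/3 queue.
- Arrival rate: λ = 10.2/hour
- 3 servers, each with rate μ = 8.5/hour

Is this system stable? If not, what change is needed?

Stability requires ρ = λ/(cμ) < 1
ρ = 10.2/(3 × 8.5) = 10.2/25.50 = 0.4000
Since 0.4000 < 1, the system is STABLE.
The servers are busy 40.00% of the time.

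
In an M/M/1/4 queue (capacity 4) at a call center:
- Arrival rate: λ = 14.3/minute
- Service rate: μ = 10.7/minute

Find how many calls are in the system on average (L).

ρ = λ/μ = 14.3/10.7 = 1.33645
P₀ = (1-ρ)/(1-ρ^(K+1)) = (1-1.33645)/(1-1.33645^5) = -0.3364/-3.2635 = 0.1031
P_K = P₀×ρ^K = 0.1031 × 1.33645^4 = 0.1031 × 3.1901 = 0.3289
L = ρ[1 - (K+1)ρ^K + Kρ^(K+1)] / [(1-ρ)(1-ρ^(K+1))]
L = 1.33645 × (1 - 5×3.19015 + 4×4.26347) / ((1 - 1.33645) × (1 - 4.26347)) = 2.5599 calls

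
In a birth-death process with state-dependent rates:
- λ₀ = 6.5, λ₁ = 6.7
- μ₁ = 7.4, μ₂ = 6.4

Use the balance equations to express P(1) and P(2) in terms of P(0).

Balance equations:
State 0: λ₀P₀ = μ₁P₁ → P₁ = (λ₀/μ₁)P₀ = (6.5/7.4)P₀ = 0.8784P₀
State 1: P₂ = (λ₀λ₁)/(μ₁μ₂)P₀ = (6.5×6.7)/(7.4×6.4)P₀ = 0.9196P₀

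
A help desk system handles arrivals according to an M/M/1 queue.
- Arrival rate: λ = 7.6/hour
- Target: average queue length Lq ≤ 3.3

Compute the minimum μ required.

For M/M/1: Lq = λ²/(μ(μ-λ))
Need Lq ≤ 3.3, i.e. μ(μ-λ) ≥ λ²/3.3
μ² - 7.6μ - 57.76/3.3 ≥ 0  →  μ² - 7.6μ - 17.50303 ≥ 0
Quadratic formula (positive root): μ = [λ + √(λ² + 4×17.50303)]/2
Discriminant: 57.76 + 4×17.50303 = 127.7721, √127.7721 = 11.3036
μ ≥ (7.6 + 11.3036)/2 = 9.4518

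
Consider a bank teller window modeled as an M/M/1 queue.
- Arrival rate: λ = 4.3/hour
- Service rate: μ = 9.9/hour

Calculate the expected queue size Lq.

ρ = λ/μ = 4.3/9.9 = 0.4343
For M/M/1: Lq = λ²/(μ(μ-λ))
Lq = 18.49/(9.9 × 5.60)
Lq = 0.3335 transactions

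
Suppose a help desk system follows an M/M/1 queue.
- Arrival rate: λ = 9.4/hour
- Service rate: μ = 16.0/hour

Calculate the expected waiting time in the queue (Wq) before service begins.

First, compute utilization: ρ = λ/μ = 9.4/16.0 = 0.5875
For M/M/1: Wq = λ/(μ(μ-λ))
Wq = 9.4/(16.0 × (16.0-9.4))
Wq = 9.4/(16.0 × 6.60)
Wq = 0.08902 hours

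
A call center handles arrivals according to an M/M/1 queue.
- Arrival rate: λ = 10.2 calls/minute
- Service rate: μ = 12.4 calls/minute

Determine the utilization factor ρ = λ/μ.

Server utilization: ρ = λ/μ
ρ = 10.2/12.4 = 0.8226
The server is busy 82.26% of the time.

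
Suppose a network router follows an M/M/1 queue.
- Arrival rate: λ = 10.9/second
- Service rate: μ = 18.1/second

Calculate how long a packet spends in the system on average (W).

First, compute utilization: ρ = λ/μ = 10.9/18.1 = 0.6022
For M/M/1: W = 1/(μ-λ)
W = 1/(18.1-10.9) = 1/7.20
W = 0.1389 seconds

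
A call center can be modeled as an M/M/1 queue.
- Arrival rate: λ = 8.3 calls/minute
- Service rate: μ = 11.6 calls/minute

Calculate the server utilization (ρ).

Server utilization: ρ = λ/μ
ρ = 8.3/11.6 = 0.7155
The server is busy 71.55% of the time.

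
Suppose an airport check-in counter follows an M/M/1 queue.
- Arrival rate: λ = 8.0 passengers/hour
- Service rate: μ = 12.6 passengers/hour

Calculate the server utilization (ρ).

Server utilization: ρ = λ/μ
ρ = 8.0/12.6 = 0.6349
The server is busy 63.49% of the time.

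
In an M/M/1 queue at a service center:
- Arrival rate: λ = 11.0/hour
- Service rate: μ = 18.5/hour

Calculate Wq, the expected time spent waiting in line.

First, compute utilization: ρ = λ/μ = 11.0/18.5 = 0.5946
For M/M/1: Wq = λ/(μ(μ-λ))
Wq = 11.0/(18.5 × (18.5-11.0))
Wq = 11.0/(18.5 × 7.50)
Wq = 0.07928 hours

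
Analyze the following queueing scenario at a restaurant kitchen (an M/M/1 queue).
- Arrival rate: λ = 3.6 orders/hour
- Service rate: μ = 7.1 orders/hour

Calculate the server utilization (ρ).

Server utilization: ρ = λ/μ
ρ = 3.6/7.1 = 0.5070
The server is busy 50.70% of the time.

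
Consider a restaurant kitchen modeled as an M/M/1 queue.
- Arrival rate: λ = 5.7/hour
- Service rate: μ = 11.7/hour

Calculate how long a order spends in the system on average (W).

First, compute utilization: ρ = λ/μ = 5.7/11.7 = 0.4872
For M/M/1: W = 1/(μ-λ)
W = 1/(11.7-5.7) = 1/6.00
W = 0.1667 hours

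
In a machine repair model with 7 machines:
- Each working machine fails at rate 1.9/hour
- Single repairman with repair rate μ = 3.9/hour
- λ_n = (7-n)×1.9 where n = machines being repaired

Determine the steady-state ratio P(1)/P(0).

P(1)/P(0) = ∏_{i=0}^{1-1} λ_i/μ_{i+1}
= (7-0)×1.9/3.9
= 3.4103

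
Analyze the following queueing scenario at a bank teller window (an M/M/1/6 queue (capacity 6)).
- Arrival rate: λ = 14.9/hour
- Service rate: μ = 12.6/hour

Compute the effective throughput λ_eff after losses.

ρ = λ/μ = 14.9/12.6 = 1.18254
P₀ = (1-ρ)/(1-ρ^(K+1)) = (1-1.18254)/(1-1.18254^7) = -0.18254/-2.2338 = 0.08172
P_K = P₀×ρ^K = 0.08172 × 1.18254^6 = 0.08172 × 2.7346 = 0.2235
λ_eff = λ(1-P_K) = 14.9 × (1 - 0.223466) = 14.9 × 0.776534 = 11.5704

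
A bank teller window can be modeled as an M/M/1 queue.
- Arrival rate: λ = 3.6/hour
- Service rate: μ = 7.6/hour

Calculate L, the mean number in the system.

ρ = λ/μ = 3.6/7.6 = 0.4737
For M/M/1: L = λ/(μ-λ)
L = 3.6/(7.6-3.6) = 3.6/4.00
L = 0.9000 transactions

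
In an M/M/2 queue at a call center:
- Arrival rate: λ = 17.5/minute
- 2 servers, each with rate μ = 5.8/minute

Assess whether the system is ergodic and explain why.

Stability requires ρ = λ/(cμ) < 1
ρ = 17.5/(2 × 5.8) = 17.5/11.60 = 1.5086
Since 1.5086 ≥ 1, the system is UNSTABLE.
Need c > λ/μ = 17.5/5.8 = 3.02.
Minimum servers needed: c = 4.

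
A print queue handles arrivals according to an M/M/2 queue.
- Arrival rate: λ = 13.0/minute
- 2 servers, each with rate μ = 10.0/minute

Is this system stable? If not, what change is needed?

Stability requires ρ = λ/(cμ) < 1
ρ = 13.0/(2 × 10.0) = 13.0/20.00 = 0.6500
Since 0.6500 < 1, the system is STABLE.
The servers are busy 65.00% of the time.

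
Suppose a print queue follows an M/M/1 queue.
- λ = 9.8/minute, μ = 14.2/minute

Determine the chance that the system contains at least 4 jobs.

ρ = λ/μ = 9.8/14.2 = 0.69014
P(N ≥ n) = ρⁿ
P(N ≥ 4) = 0.69014^4
P(N ≥ 4) = 0.2269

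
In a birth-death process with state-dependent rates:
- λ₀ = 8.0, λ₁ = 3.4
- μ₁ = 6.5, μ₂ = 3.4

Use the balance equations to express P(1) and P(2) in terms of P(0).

Balance equations:
State 0: λ₀P₀ = μ₁P₁ → P₁ = (λ₀/μ₁)P₀ = (8.0/6.5)P₀ = 1.2308P₀
State 1: P₂ = (λ₀λ₁)/(μ₁μ₂)P₀ = (8.0×3.4)/(6.5×3.4)P₀ = 1.2308P₀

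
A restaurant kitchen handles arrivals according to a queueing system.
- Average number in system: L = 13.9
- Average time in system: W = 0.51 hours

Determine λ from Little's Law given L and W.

Little's Law: L = λW, so λ = L/W
λ = 13.9/0.51 = 27.2549 orders/hour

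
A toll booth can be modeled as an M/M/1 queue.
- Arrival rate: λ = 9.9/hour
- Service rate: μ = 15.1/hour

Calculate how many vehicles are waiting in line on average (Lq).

ρ = λ/μ = 9.9/15.1 = 0.6556
For M/M/1: Lq = λ²/(μ(μ-λ))
Lq = 98.01/(15.1 × 5.20)
Lq = 1.2482 vehicles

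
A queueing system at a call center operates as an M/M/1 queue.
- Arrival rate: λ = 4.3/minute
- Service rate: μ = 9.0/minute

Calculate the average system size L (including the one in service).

ρ = λ/μ = 4.3/9.0 = 0.4778
For M/M/1: L = λ/(μ-λ)
L = 4.3/(9.0-4.3) = 4.3/4.70
L = 0.9149 calls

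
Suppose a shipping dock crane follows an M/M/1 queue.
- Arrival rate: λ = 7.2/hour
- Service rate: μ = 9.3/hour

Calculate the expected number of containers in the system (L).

ρ = λ/μ = 7.2/9.3 = 0.7742
For M/M/1: L = λ/(μ-λ)
L = 7.2/(9.3-7.2) = 7.2/2.10
L = 3.4286 containers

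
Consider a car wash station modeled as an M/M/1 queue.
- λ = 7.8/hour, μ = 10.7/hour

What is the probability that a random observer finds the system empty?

ρ = λ/μ = 7.8/10.7 = 0.7290
P(0) = 1 - ρ = 1 - 0.7290 = 0.2710
The server is idle 27.10% of the time.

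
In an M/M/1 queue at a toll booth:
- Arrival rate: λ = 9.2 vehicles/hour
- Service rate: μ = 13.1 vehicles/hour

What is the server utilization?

Server utilization: ρ = λ/μ
ρ = 9.2/13.1 = 0.7023
The server is busy 70.23% of the time.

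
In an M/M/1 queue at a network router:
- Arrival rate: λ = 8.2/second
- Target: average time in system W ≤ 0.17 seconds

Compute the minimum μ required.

For M/M/1: W = 1/(μ-λ)
Need W ≤ 0.17, so 1/(μ-λ) ≤ 0.17
μ - λ ≥ 1/0.17 = 5.8824
μ ≥ 8.2 + 5.8824 = 14.0824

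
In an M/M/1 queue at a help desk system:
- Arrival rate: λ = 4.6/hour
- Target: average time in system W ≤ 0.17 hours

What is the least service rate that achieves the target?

For M/M/1: W = 1/(μ-λ)
Need W ≤ 0.17, so 1/(μ-λ) ≤ 0.17
μ - λ ≥ 1/0.17 = 5.8824
μ ≥ 4.6 + 5.8824 = 10.4824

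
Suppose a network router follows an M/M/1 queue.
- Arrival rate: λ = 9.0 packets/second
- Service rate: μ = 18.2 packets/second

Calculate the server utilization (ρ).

Server utilization: ρ = λ/μ
ρ = 9.0/18.2 = 0.4945
The server is busy 49.45% of the time.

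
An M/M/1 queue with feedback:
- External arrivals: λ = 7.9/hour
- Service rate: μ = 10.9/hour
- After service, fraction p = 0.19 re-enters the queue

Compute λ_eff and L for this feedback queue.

Effective arrival rate: λ_eff = λ/(1-p) = 7.9/(1-0.19) = 7.9/0.81 = 9.75309
ρ = λ_eff/μ = 9.75309/10.9 = 0.894779
L = ρ/(1-ρ) = 0.894779/(1-0.894779) = 8.5038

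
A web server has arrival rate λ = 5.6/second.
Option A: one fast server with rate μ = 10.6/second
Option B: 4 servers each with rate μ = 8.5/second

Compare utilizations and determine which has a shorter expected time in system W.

Option A: single server μ = 10.6 (M/M/1)
  ρ_A = 5.6/10.6 = 0.5283
  W_A = 1/(μ-λ) = 1/(10.6-5.6) = 1/5.00 = 0.2000

Option B: 4 servers μ = 8.5 (M/M/4)
  ρ_B = λ/(cμ) = 5.6/(4×8.5) = 0.1647
  Offered load a = λ/μ = cρ = 5.6/8.5 = 0.6588
  P₀ = [ Σₙ₌₀^3 aⁿ/n! + a^4/(4!(1-ρ)) ]⁻¹
  Σ = a^0/0! + a^1/1! + a^2/2! + a^3/3! = 1.0000 + 0.6588 + 0.2170 + 0.04766 = 1.9235
  a^4/(4!(1-ρ)) = 0.1884/(24 × 0.8353) = 0.009398
  P₀ = 1/(1.9235 + 0.009398) = 0.5174
  Lq = P₀·a^4·ρ / (4!(1-ρ)²) = 0.51736 × 0.18840 × 0.16471 / (24 × 0.69772) = 0.0009587
  Wq_B = Lq/λ = 0.0009587/5.6 = 0.0001712
  W_B = Wq_B + 1/μ = 0.0001712 + 0.1176 = 0.1178

Since W_B = 0.1178 < W_A = 0.2000, Option B (multiple servers) has the shorter time in system.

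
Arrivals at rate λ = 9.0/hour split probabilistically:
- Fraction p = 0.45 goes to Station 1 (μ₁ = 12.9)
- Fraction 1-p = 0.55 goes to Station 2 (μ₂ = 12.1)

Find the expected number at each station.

Effective rates: λ₁ = 9.0×0.45 = 4.05, λ₂ = 9.0×0.55 = 4.95
Station 1: ρ₁ = 4.05/12.9 = 0.31395, L₁ = ρ₁/(1-ρ₁) = 0.31395/(1-0.31395) = 0.4576
Station 2: ρ₂ = 4.95/12.1 = 0.4091, L₂ = ρ₂/(1-ρ₂) = 0.4091/(1-0.4091) = 0.6923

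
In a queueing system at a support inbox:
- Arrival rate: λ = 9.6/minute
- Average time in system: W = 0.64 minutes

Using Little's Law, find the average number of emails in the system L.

Little's Law: L = λW
L = 9.6 × 0.64 = 6.1440 emails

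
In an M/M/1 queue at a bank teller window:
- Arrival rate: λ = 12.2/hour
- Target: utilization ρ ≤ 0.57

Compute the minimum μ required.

ρ = λ/μ, so μ = λ/ρ
μ ≥ 12.2/0.57 = 21.4035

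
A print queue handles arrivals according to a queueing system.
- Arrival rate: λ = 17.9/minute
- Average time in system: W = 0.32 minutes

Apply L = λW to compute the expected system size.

Little's Law: L = λW
L = 17.9 × 0.32 = 5.7280 jobs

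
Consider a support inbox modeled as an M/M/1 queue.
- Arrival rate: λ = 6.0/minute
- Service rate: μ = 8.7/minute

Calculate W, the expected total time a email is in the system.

First, compute utilization: ρ = λ/μ = 6.0/8.7 = 0.6897
For M/M/1: W = 1/(μ-λ)
W = 1/(8.7-6.0) = 1/2.70
W = 0.3704 minutes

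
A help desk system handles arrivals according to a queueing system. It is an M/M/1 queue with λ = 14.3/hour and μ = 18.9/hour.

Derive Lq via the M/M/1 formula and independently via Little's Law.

Method 1 (direct): Lq = λ²/(μ(μ-λ)) = 204.49/(18.9 × 4.60) = 2.3521

Method 2 (Little's Law):
W = 1/(μ-λ) = 1/4.60 = 0.21739
Wq = W - 1/μ = 0.21739 - 0.052910 = 0.16448
Lq = λWq = 14.3 × 0.16448 = 2.3521 ✔ (matches Method 1)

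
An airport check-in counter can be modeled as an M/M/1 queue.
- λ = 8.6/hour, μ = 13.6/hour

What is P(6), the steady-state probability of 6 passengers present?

ρ = λ/μ = 8.6/13.6 = 0.6324
P(n) = (1-ρ)ρⁿ
P(6) = (1-0.6324) × 0.6324^6
P(6) = 0.36760 × 0.063966
P(6) = 0.02351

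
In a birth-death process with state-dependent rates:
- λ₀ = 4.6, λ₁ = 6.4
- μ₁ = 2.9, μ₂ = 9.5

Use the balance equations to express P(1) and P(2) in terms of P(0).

Balance equations:
State 0: λ₀P₀ = μ₁P₁ → P₁ = (λ₀/μ₁)P₀ = (4.6/2.9)P₀ = 1.5862P₀
State 1: P₂ = (λ₀λ₁)/(μ₁μ₂)P₀ = (4.6×6.4)/(2.9×9.5)P₀ = 1.0686P₀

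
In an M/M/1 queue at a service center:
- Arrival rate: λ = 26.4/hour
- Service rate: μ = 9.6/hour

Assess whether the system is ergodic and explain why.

Stability requires ρ = λ/(cμ) < 1
ρ = 26.4/(1 × 9.6) = 26.4/9.60 = 2.7500
Since 2.7500 ≥ 1, the system is UNSTABLE.
Queue grows without bound. Need μ > λ = 26.4.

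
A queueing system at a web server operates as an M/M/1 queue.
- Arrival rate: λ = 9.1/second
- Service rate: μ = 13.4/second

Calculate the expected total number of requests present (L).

ρ = λ/μ = 9.1/13.4 = 0.6791
For M/M/1: L = λ/(μ-λ)
L = 9.1/(13.4-9.1) = 9.1/4.30
L = 2.1163 requests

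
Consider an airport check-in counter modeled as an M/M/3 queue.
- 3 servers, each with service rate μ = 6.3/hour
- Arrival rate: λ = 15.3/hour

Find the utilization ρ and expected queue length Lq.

Traffic intensity: ρ = λ/(cμ) = 15.3/(3×6.3) = 0.8095
Since ρ = 0.8095 < 1, system is stable.
Offered load a = λ/μ = cρ = 15.3/6.3 = 2.4286
P₀ = [ Σₙ₌₀^2 aⁿ/n! + a^3/(3!(1-ρ)) ]⁻¹
Σ = a^0/0! + a^1/1! + a^2/2! = 1.0000 + 2.4286 + 2.9490 = 6.3776
a^3/(3!(1-ρ)) = 14.3236/(6 × 0.190476) = 12.5332
P₀ = 1/(6.3776 + 12.5332) = 0.05288
Lq = P₀·a^3·ρ / (3!(1-ρ)²) = 0.05288 × 14.3236 × 0.8095 / (6 × 0.03628) = 2.8167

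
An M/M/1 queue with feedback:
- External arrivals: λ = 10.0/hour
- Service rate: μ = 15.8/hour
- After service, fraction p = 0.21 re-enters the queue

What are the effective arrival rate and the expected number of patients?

Effective arrival rate: λ_eff = λ/(1-p) = 10.0/(1-0.21) = 10.0/0.79 = 12.65823
ρ = λ_eff/μ = 12.65823/15.8 = 0.801154
L = ρ/(1-ρ) = 0.801154/(1-0.801154) = 4.0290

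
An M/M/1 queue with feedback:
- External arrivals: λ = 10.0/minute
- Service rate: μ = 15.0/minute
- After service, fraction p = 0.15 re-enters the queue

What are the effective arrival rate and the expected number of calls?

Effective arrival rate: λ_eff = λ/(1-p) = 10.0/(1-0.15) = 10.0/0.85 = 11.76471
ρ = λ_eff/μ = 11.76471/15.0 = 0.784314
L = ρ/(1-ρ) = 0.784314/(1-0.784314) = 3.6364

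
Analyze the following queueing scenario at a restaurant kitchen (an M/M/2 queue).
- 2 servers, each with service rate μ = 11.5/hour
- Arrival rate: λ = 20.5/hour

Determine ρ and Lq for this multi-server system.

Traffic intensity: ρ = λ/(cμ) = 20.5/(2×11.5) = 0.8913
Since ρ = 0.8913 < 1, system is stable.
Offered load a = λ/μ = cρ = 20.5/11.5 = 1.7826
P₀ = [ Σₙ₌₀^1 aⁿ/n! + a^2/(2!(1-ρ)) ]⁻¹
Σ = a^0/0! + a^1/1! = 1.0000 + 1.7826 = 2.7826
a^2/(2!(1-ρ)) = 3.177694/(2 × 0.1086957) = 14.6174
P₀ = 1/(2.7826 + 14.6174) = 0.05747
Lq = P₀·a^2·ρ / (2!(1-ρ)²) = 0.0574713 × 3.17769 × 0.891304 / (2 × 0.0118147) = 6.8887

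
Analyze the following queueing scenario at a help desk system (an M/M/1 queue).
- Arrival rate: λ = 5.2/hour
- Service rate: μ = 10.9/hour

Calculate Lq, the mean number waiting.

ρ = λ/μ = 5.2/10.9 = 0.4771
For M/M/1: Lq = λ²/(μ(μ-λ))
Lq = 27.04/(10.9 × 5.70)
Lq = 0.4352 tickets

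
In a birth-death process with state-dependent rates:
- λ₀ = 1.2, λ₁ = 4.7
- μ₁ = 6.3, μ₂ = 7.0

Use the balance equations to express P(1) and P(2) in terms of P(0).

Balance equations:
State 0: λ₀P₀ = μ₁P₁ → P₁ = (λ₀/μ₁)P₀ = (1.2/6.3)P₀ = 0.1905P₀
State 1: P₂ = (λ₀λ₁)/(μ₁μ₂)P₀ = (1.2×4.7)/(6.3×7.0)P₀ = 0.1279P₀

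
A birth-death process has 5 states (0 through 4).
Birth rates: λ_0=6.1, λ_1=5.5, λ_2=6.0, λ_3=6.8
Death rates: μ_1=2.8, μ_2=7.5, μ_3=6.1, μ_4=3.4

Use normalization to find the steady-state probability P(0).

Ratios P(n)/P(0) = (λ₀···λₙ₋₁)/(μ₁···μₙ):
P(1)/P(0) = (6.1)/(2.8) = 2.1786
P(2)/P(0) = (6.1×5.5)/(2.8×7.5) = 1.5976
P(3)/P(0) = (6.1×5.5×6.0)/(2.8×7.5×6.1) = 1.5714
P(4)/P(0) = (6.1×5.5×6.0×6.8)/(2.8×7.5×6.1×3.4) = 3.1429

Normalization: ∑ P(n) = 1
P(0) × (1.0000 + 2.1786 + 1.5976 + 1.5714 + 3.1429) = 1
P(0) × 9.4905 = 1
P(0) = 1/9.4905 = 0.1054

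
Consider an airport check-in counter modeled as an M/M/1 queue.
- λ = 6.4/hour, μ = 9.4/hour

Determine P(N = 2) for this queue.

ρ = λ/μ = 6.4/9.4 = 0.6809
P(n) = (1-ρ)ρⁿ
P(2) = (1-0.6809) × 0.6809^2
P(2) = 0.3191 × 0.4636
P(2) = 0.1479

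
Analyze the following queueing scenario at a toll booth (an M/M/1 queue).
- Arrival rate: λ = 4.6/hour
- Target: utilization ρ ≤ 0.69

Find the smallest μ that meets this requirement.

ρ = λ/μ, so μ = λ/ρ
μ ≥ 4.6/0.69 = 6.6667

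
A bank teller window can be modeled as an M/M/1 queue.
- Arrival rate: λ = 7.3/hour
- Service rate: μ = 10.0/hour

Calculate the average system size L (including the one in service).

ρ = λ/μ = 7.3/10.0 = 0.7300
For M/M/1: L = λ/(μ-λ)
L = 7.3/(10.0-7.3) = 7.3/2.70
L = 2.7037 transactions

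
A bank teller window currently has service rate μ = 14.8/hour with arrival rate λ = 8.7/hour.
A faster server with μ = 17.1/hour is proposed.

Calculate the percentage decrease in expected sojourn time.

System 1: ρ₁ = 8.7/14.8 = 0.5878, W₁ = 1/(14.8-8.7) = 0.16393
System 2: ρ₂ = 8.7/17.1 = 0.5088, W₂ = 1/(17.1-8.7) = 0.11905
Improvement: (W₁-W₂)/W₁ = (0.16393-0.11905)/0.16393 = 27.38%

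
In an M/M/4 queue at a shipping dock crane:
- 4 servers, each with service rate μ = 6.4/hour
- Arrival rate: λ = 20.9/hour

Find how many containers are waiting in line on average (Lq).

Traffic intensity: ρ = λ/(cμ) = 20.9/(4×6.4) = 0.8164
Since ρ = 0.8164 < 1, system is stable.
Offered load a = λ/μ = cρ = 20.9/6.4 = 3.2656
P₀ = [ Σₙ₌₀^3 aⁿ/n! + a^4/(4!(1-ρ)) ]⁻¹
Σ = a^0/0! + a^1/1! + a^2/2! + a^3/3! = 1.00000 + 3.26562 + 5.33215 + 5.80427 = 15.4020
a^4/(4!(1-ρ)) = 113.7274/(24 × 0.1835938) = 25.8105
P₀ = 1/(15.4020 + 25.8105) = 0.02426
Lq = P₀·a^4·ρ / (4!(1-ρ)²) = 0.024264 × 113.7274 × 0.81641 / (24 × 0.033707) = 2.7849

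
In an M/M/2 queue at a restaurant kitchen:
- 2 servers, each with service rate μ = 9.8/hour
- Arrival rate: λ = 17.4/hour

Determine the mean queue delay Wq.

Traffic intensity: ρ = λ/(cμ) = 17.4/(2×9.8) = 0.8878
Since ρ = 0.8878 < 1, system is stable.
Offered load a = λ/μ = cρ = 17.4/9.8 = 1.7755
P₀ = [ Σₙ₌₀^1 aⁿ/n! + a^2/(2!(1-ρ)) ]⁻¹
Σ = a^0/0! + a^1/1! = 1.0000 + 1.7755 = 2.7755
a^2/(2!(1-ρ)) = 3.15244/(2 × 0.112245) = 14.0427
P₀ = 1/(2.7755 + 14.0427) = 0.05946
Lq = P₀·a^2·ρ / (2!(1-ρ)²) = 0.0594595 × 3.15244 × 0.887755 / (2 × 0.0125989) = 6.6039
Wq = Lq/λ = 6.6039/17.4 = 0.3795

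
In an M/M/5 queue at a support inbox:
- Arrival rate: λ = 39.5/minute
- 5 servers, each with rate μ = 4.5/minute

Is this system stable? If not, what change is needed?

Stability requires ρ = λ/(cμ) < 1
ρ = 39.5/(5 × 4.5) = 39.5/22.50 = 1.7556
Since 1.7556 ≥ 1, the system is UNSTABLE.
Need c > λ/μ = 39.5/4.5 = 8.78.
Minimum servers needed: c = 9.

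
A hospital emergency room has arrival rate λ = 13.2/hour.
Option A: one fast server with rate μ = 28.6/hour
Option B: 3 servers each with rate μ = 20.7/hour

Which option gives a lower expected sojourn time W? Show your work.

Option A: single server μ = 28.6 (M/M/1)
  ρ_A = 13.2/28.6 = 0.4615
  W_A = 1/(μ-λ) = 1/(28.6-13.2) = 1/15.40 = 0.06494

Option B: 3 servers μ = 20.7 (M/M/3)
  ρ_B = λ/(cμ) = 13.2/(3×20.7) = 0.2126
  Offered load a = λ/μ = cρ = 13.2/20.7 = 0.6377
  P₀ = [ Σₙ₌₀^2 aⁿ/n! + a^3/(3!(1-ρ)) ]⁻¹
  Σ = a^0/0! + a^1/1! + a^2/2! = 1.0000 + 0.6377 + 0.2033 = 1.8410
  a^3/(3!(1-ρ)) = 0.25930/(6 × 0.78744) = 0.05488
  P₀ = 1/(1.8410 + 0.05488) = 0.5275
  Lq = P₀·a^3·ρ / (3!(1-ρ)²) = 0.52746 × 0.25930 × 0.21256 / (6 × 0.62006) = 0.007814
  Wq_B = Lq/λ = 0.007814/13.2 = 0.0005920
  W_B = Wq_B + 1/μ = 0.0005920 + 0.04831 = 0.04890

Since W_B = 0.04890 < W_A = 0.06494, Option B (multiple servers) has the shorter time in system.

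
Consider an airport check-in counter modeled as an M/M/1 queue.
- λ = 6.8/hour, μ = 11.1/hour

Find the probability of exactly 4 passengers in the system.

ρ = λ/μ = 6.8/11.1 = 0.6126
P(n) = (1-ρ)ρⁿ
P(4) = (1-0.6126) × 0.6126^4
P(4) = 0.38740 × 0.14083
P(4) = 0.05456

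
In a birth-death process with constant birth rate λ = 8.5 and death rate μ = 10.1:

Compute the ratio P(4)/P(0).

For constant rates: P(n)/P(0) = (λ/μ)^n
P(4)/P(0) = (8.5/10.1)^4 = 0.84158^4 = 0.5016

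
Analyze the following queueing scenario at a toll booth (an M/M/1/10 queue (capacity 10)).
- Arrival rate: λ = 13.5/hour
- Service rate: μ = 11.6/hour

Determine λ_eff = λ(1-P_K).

ρ = λ/μ = 13.5/11.6 = 1.1638
P₀ = (1-ρ)/(1-ρ^(K+1)) = (1-1.1638)/(1-1.1638^11) = -0.1638/-4.3047 = 0.03805
P_K = P₀×ρ^K = 0.03805 × 1.1638^10 = 0.03805 × 4.5581 = 0.1734
λ_eff = λ(1-P_K) = 13.5 × (1 - 0.17344) = 13.5 × 0.82656 = 11.1586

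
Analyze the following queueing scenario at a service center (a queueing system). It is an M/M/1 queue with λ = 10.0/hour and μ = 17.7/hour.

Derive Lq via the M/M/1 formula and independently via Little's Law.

Method 1 (direct): Lq = λ²/(μ(μ-λ)) = 100.00/(17.7 × 7.70) = 0.7337

Method 2 (Little's Law):
W = 1/(μ-λ) = 1/7.70 = 0.12987
Wq = W - 1/μ = 0.12987 - 0.056497 = 0.07337
Lq = λWq = 10.0 × 0.07337 = 0.7337 ✔ (matches Method 1)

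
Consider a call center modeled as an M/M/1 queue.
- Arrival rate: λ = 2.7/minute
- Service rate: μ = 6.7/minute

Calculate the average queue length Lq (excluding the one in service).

ρ = λ/μ = 2.7/6.7 = 0.4030
For M/M/1: Lq = λ²/(μ(μ-λ))
Lq = 7.29/(6.7 × 4.00)
Lq = 0.2720 calls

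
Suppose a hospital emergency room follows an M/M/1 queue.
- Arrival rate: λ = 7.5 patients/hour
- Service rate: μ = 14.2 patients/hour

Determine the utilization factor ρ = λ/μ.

Server utilization: ρ = λ/μ
ρ = 7.5/14.2 = 0.5282
The server is busy 52.82% of the time.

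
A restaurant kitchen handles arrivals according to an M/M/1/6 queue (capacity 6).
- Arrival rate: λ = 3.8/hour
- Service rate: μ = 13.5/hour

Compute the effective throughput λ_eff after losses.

ρ = λ/μ = 3.8/13.5 = 0.28148
P₀ = (1-ρ)/(1-ρ^(K+1)) = (1-0.28148)/(1-0.28148^7) = 0.7185/0.9999 = 0.7186
P_K = P₀×ρ^K = 0.7186 × 0.28148^6 = 0.7186 × 0.0004974 = 0.0003574
λ_eff = λ(1-P_K) = 3.8 × (1 - 0.0003574) = 3.8 × 0.99964 = 3.7986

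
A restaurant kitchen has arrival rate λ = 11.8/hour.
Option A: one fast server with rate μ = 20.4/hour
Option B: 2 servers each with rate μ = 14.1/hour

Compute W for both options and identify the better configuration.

Option A: single server μ = 20.4 (M/M/1)
  ρ_A = 11.8/20.4 = 0.5784
  W_A = 1/(μ-λ) = 1/(20.4-11.8) = 1/8.60 = 0.1163

Option B: 2 servers μ = 14.1 (M/M/2)
  ρ_B = λ/(cμ) = 11.8/(2×14.1) = 0.4184
  Offered load a = λ/μ = cρ = 11.8/14.1 = 0.8369
  P₀ = [ Σₙ₌₀^1 aⁿ/n! + a^2/(2!(1-ρ)) ]⁻¹
  Σ = a^0/0! + a^1/1! = 1.0000 + 0.8369 = 1.8369
  a^2/(2!(1-ρ)) = 0.7004/(2 × 0.5816) = 0.6021
  P₀ = 1/(1.8369 + 0.6021) = 0.4100
  Lq = P₀·a^2·ρ / (2!(1-ρ)²) = 0.4100 × 0.7004 × 0.4184 / (2 × 0.3382) = 0.1776
  Wq_B = Lq/λ = 0.177633/11.8 = 0.015054
  W_B = Wq_B + 1/μ = 0.015054 + 0.070922 = 0.08598

Since W_B = 0.08598 < W_A = 0.1163, Option B (multiple servers) has the shorter time in system.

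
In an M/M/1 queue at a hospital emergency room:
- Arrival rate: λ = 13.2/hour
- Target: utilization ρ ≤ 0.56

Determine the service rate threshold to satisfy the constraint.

ρ = λ/μ, so μ = λ/ρ
μ ≥ 13.2/0.56 = 23.5714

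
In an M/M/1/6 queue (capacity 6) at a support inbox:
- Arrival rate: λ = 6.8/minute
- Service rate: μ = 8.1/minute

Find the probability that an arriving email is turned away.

ρ = λ/μ = 6.8/8.1 = 0.839506
P₀ = (1-ρ)/(1-ρ^(K+1)) = (1-0.839506)/(1-0.839506^7) = 0.1605/0.7061 = 0.2273
P_K = P₀×ρ^K = 0.227289 × 0.839506^6 = 0.227289 × 0.350060 = 0.07956
Blocking probability = 7.96%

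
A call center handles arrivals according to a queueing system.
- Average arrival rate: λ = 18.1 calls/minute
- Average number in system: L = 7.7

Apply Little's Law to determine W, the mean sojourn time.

Little's Law: L = λW, so W = L/λ
W = 7.7/18.1 = 0.4254 minutes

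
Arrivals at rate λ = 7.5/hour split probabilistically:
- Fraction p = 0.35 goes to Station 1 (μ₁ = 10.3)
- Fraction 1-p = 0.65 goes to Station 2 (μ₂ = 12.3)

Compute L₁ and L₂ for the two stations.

Effective rates: λ₁ = 7.5×0.35 = 2.625, λ₂ = 7.5×0.65 = 4.875
Station 1: ρ₁ = 2.625/10.3 = 0.25485, L₁ = ρ₁/(1-ρ₁) = 0.25485/(1-0.25485) = 0.3420
Station 2: ρ₂ = 4.875/12.3 = 0.39634, L₂ = ρ₂/(1-ρ₂) = 0.39634/(1-0.39634) = 0.6566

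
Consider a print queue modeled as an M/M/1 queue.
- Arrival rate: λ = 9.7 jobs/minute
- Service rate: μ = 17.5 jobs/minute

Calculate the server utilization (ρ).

Server utilization: ρ = λ/μ
ρ = 9.7/17.5 = 0.5543
The server is busy 55.43% of the time.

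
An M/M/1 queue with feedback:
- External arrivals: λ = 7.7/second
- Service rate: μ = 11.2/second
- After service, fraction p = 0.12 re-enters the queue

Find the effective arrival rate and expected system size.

Effective arrival rate: λ_eff = λ/(1-p) = 7.7/(1-0.12) = 7.7/0.88 = 8.7500
ρ = λ_eff/μ = 8.7500/11.2 = 0.78125
L = ρ/(1-ρ) = 0.78125/(1-0.78125) = 3.5714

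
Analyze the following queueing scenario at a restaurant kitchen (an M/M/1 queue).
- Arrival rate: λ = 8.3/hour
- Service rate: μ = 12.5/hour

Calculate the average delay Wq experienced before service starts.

First, compute utilization: ρ = λ/μ = 8.3/12.5 = 0.6640
For M/M/1: Wq = λ/(μ(μ-λ))
Wq = 8.3/(12.5 × (12.5-8.3))
Wq = 8.3/(12.5 × 4.20)
Wq = 0.1581 hours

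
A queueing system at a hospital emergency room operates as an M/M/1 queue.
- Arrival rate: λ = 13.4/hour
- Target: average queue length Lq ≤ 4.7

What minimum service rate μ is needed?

For M/M/1: Lq = λ²/(μ(μ-λ))
Need Lq ≤ 4.7, i.e. μ(μ-λ) ≥ λ²/4.7
μ² - 13.4μ - 179.56/4.7 ≥ 0  →  μ² - 13.4μ - 38.20426 ≥ 0
Quadratic formula (positive root): μ = [λ + √(λ² + 4×38.20426)]/2
Discriminant: 179.56 + 4×38.20426 = 332.3770, √332.3770 = 18.2312
μ ≥ (13.4 + 18.2312)/2 = 15.8156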